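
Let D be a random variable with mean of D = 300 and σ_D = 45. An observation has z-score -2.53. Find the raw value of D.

D = 186.15

D = mean of D + z·σ_D = 300 + (-2.53)·45 = 186.15.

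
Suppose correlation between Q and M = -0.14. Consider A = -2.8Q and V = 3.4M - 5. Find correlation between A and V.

correlation between A and V = 0.14

Linear rescalings preserve |correlation|; the slopes -2.8 and 3.4 have opposite signs, so the correlation flips sign: correlation between A and V = −correlation between Q and M = 0.14.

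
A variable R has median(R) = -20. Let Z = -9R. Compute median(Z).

A linear map preserves order up to sign, so median(Z) = a·median(R) + b = (-9)·(-20) = 180.

median(Z) = 180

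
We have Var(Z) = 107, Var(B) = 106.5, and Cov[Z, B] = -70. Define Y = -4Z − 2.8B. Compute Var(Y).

Var(Y) = a²·Var(Z) + b²·Var(B) + 2ab·Cov[Z, B] with a = -4, b = -2.8.
= (-4)²·107 + (-2.8)²·106.5 + 2·(-4)·(-2.8)·(-70)
= 1712 + 834.96 + (-1568) = 978.96.

Var(Y) = 978.96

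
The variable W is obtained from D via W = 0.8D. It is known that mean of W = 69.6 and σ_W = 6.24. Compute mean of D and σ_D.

mean of D = 87, σ_D = 7.8

From W = 0.8D: mean of W = a·mean of D + b, so mean of D = (mean of W − b)/a = (69.6 − 0)/0.8 = 87.
σ_W = |a|·σ_D, so σ_D = 6.24/|0.8| = 7.8.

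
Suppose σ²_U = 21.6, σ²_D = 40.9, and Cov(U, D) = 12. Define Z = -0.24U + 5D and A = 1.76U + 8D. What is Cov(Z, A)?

Cov(Z, A) = 1709.43616

By bilinearity, Cov(Z, A) = ac·σ²_U + bd·σ²_D + (ad+bc)·Cov(U, D), with a=-0.24, b=5, c=1.76, d=8.
ac·σ²_U = (-0.24)·1.76·21.6 = -9.12384
bd·σ²_D = 5·8·40.9 = 1636
(ad+bc)·Cov(U, D) = (6.88)·12 = 82.56
Cov(Z, A) = -9.12384 + 1636 + 82.56 = 1709.43616.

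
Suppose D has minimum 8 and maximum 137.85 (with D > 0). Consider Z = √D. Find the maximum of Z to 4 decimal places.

max(Z) = 11.741

√D is increasing on this domain, so max(Z) comes from max(D) = 137.85: max(Z) = √(137.85) ≈ 11.741.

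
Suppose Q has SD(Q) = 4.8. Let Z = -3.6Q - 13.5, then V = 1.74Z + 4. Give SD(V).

SD(Z) = |-3.6|·4.8 = 17.28.
SD(V) = |1.74|·17.28 = 30.0672.

SD(V) = 30.0672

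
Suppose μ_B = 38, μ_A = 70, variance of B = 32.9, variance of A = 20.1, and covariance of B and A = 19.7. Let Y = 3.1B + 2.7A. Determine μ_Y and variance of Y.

μ_Y = 3.1·μ_B + 2.7·μ_A = 3.1·38 + 2.7·70 = 306.8.
variance of Y = a²·variance of B + b²·variance of A + 2ab·covariance of B and A with a = 3.1, b = 2.7.
= 3.1²·32.9 + 2.7²·20.1 + 2·3.1·2.7·19.7
= 316.169 + 146.529 + 329.778 = 792.476.

μ_Y = 306.8, variance of Y = 792.476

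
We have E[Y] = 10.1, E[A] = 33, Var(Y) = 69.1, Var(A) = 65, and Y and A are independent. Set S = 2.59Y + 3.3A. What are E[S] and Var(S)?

E[S] = 135.059, Var(S) = 1171.37971

E[S] = 2.59·E[Y] + 3.3·E[A] = 2.59·10.1 + 3.3·33 = 135.059.
Var(S) = a²·Var(Y) + b²·Var(A) + 2ab·Cov(Y, A) with a = 2.59, b = 3.3.
Independence gives Cov(Y, A) = 0.
= 2.59²·69.1 + 3.3²·65 + 2·2.59·3.3·0
= 463.52971 + 707.85 + 0 = 1171.37971.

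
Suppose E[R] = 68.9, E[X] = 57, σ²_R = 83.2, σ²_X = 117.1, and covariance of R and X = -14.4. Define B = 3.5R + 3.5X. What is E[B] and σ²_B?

E[B] = 3.5·E[R] + 3.5·E[X] = 3.5·68.9 + 3.5·57 = 440.65.
σ²_B = a²·σ²_R + b²·σ²_X + 2ab·covariance of R and X with a = 3.5, b = 3.5.
= 3.5²·83.2 + 3.5²·117.1 + 2·3.5·3.5·(-14.4)
= 1019.2 + 1434.475 + (-352.8) = 2100.875.

E[B] = 440.65, σ²_B = 2100.875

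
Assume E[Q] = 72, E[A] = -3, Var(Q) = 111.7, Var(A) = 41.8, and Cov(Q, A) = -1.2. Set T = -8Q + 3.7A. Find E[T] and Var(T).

E[T] = (-8)·E[Q] + 3.7·E[A] = (-8)·72 + 3.7·(-3) = -587.1.
Var(T) = a²·Var(Q) + b²·Var(A) + 2ab·Cov(Q, A) with a = -8, b = 3.7.
= (-8)²·111.7 + 3.7²·41.8 + 2·(-8)·3.7·(-1.2)
= 7148.8 + 572.242 + 71.04 = 7792.082.

E[T] = -587.1, Var(T) = 7792.082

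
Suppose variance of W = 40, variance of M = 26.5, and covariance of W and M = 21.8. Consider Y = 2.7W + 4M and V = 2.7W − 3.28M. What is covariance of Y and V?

covariance of Y and V = -13.7008

By bilinearity, covariance of Y and V = ac·variance of W + bd·variance of M + (ad+bc)·covariance of W and M, with a=2.7, b=4, c=2.7, d=-3.28.
ac·variance of W = 2.7·2.7·40 = 291.6
bd·variance of M = 4·(-3.28)·26.5 = -347.68
(ad+bc)·covariance of W and M = (1.944)·21.8 = 42.3792
covariance of Y and V = 291.6 + (-347.68) + 42.3792 = -13.7008.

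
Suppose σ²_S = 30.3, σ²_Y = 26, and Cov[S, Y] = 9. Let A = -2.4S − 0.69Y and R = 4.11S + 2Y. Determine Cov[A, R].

Cov[A, R] = -403.4823

By bilinearity, Cov[A, R] = ac·σ²_S + bd·σ²_Y + (ad+bc)·Cov[S, Y], with a=-2.4, b=-0.69, c=4.11, d=2.
ac·σ²_S = (-2.4)·4.11·30.3 = -298.8792
bd·σ²_Y = (-0.69)·2·26 = -35.88
(ad+bc)·Cov[S, Y] = (-7.6359)·9 = -68.7231
Cov[A, R] = -298.8792 + (-35.88) + (-68.7231) = -403.4823.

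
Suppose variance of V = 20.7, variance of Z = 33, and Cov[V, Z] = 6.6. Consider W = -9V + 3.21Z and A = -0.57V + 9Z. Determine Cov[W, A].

Cov[W, A] = 512.88498

By bilinearity, Cov[W, A] = ac·variance of V + bd·variance of Z + (ad+bc)·Cov[V, Z], with a=-9, b=3.21, c=-0.57, d=9.
ac·variance of V = (-9)·(-0.57)·20.7 = 106.191
bd·variance of Z = 3.21·9·33 = 953.37
(ad+bc)·Cov[V, Z] = (-82.8297)·6.6 = -546.67602
Cov[W, A] = 106.191 + 953.37 + (-546.67602) = 512.88498.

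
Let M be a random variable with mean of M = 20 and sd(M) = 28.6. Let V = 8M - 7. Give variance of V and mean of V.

V = 8M - 7 is linear with a = 8, b = -7.
variance of M = 28.6² = 817.96.
variance of V = a²·variance of M = 8²·817.96 = 52349.44 (the additive constant -7 does not affect variance).
mean of V = a·mean of M + b = 8·20 + (-7) = 153.

variance of V = 52349.44, mean of V = 153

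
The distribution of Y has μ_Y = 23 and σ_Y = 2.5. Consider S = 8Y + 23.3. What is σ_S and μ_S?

σ_S = 20, μ_S = 207.3

S = 8Y + 23.3 is linear with a = 8, b = 23.3.
σ_S = |a|·σ_Y = |8|·2.5 = 20.
μ_S = a·μ_Y + b = 8·23 + 23.3 = 207.3.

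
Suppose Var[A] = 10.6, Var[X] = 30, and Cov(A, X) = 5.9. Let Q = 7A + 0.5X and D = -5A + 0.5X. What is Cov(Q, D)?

By bilinearity, Cov(Q, D) = ac·Var[A] + bd·Var[X] + (ad+bc)·Cov(A, X), with a=7, b=0.5, c=-5, d=0.5.
ac·Var[A] = 7·(-5)·10.6 = -371
bd·Var[X] = 0.5·0.5·30 = 7.5
(ad+bc)·Cov(A, X) = (1)·5.9 = 5.9
Cov(Q, D) = -371 + 7.5 + 5.9 = -357.6.

Cov(Q, D) = -357.6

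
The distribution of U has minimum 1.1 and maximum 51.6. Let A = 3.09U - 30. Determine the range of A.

Range(A) = 156.045

Range of U = 51.6 − 1.1 = 50.5.
Range(A) = |a|·Range(U) = |3.09|·50.5 = 156.045.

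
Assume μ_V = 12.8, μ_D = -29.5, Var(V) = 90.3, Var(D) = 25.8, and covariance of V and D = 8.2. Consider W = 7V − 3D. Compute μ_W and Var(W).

μ_W = 178.1, Var(W) = 4312.5

μ_W = 7·μ_V + (-3)·μ_D = 7·12.8 + (-3)·(-29.5) = 178.1.
Var(W) = a²·Var(V) + b²·Var(D) + 2ab·covariance of V and D with a = 7, b = -3.
= 7²·90.3 + (-3)²·25.8 + 2·7·(-3)·8.2
= 4424.7 + 232.2 + (-344.4) = 4312.5.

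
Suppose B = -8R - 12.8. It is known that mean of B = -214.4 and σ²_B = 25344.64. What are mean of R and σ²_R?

From B = -8R - 12.8: mean of B = a·mean of R + b, so mean of R = (mean of B − b)/a = (-214.4 − (-12.8))/(-8) = 25.2.
σ²_B = a²·σ²_R, so σ²_R = 25344.64/(-8)² = 396.01.

mean of R = 25.2, σ²_R = 396.01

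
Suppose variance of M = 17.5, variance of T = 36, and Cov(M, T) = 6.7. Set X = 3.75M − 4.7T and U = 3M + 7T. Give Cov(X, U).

Cov(X, U) = -906.12

By bilinearity, Cov(X, U) = ac·variance of M + bd·variance of T + (ad+bc)·Cov(M, T), with a=3.75, b=-4.7, c=3, d=7.
ac·variance of M = 3.75·3·17.5 = 196.875
bd·variance of T = (-4.7)·7·36 = -1184.4
(ad+bc)·Cov(M, T) = (12.15)·6.7 = 81.405
Cov(X, U) = 196.875 + (-1184.4) + 81.405 = -906.12.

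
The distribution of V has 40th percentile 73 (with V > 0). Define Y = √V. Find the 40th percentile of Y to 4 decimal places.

√V is increasing, so P_{40}(Y) = g(P_{40}(V)) ≈ 8.544.

40th percentile of Y = 8.544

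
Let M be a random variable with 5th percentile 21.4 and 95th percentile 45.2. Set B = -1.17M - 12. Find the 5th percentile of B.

5th percentile of B = -64.884

Since a = -1.17 < 0 the transformation is decreasing, reversing order: the 5th percentile of B corresponds to the 95th percentile of M.
So P_{5}(B) = a·P_{95}(M) + b = (-1.17)·45.2 + (-12) = -64.884.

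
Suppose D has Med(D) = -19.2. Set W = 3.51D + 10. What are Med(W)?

A linear map preserves order up to sign, so Med(W) = a·Med(D) + b = 3.51·(-19.2) + 10 = -57.392.

Med(W) = -57.392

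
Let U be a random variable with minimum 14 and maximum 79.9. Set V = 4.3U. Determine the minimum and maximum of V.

a = 4.3 > 0, so min(V) = a·min(U)+b = 4.3·14 = 60.2 and max(V) = 4.3·79.9 = 343.57.

min(V) = 60.2, max(V) = 343.57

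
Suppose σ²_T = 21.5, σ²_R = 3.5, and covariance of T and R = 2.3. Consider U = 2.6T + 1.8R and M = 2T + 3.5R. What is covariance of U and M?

By bilinearity, covariance of U and M = ac·σ²_T + bd·σ²_R + (ad+bc)·covariance of T and R, with a=2.6, b=1.8, c=2, d=3.5.
ac·σ²_T = 2.6·2·21.5 = 111.8
bd·σ²_R = 1.8·3.5·3.5 = 22.05
(ad+bc)·covariance of T and R = (12.7)·2.3 = 29.21
covariance of U and M = 111.8 + 22.05 + 29.21 = 163.06.

covariance of U and M = 163.06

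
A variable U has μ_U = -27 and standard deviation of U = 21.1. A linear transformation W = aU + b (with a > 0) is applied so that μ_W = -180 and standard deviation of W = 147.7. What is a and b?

standard deviation of W = a·standard deviation of U (a > 0), so a = 147.7/21.1 = 7.
μ_W = a·μ_U + b, so b = -180 − 7·(-27) = 9.

a = 7, b = 9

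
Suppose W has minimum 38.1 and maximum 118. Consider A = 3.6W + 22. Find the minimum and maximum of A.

a = 3.6 > 0, so min(A) = a·min(W)+b = 3.6·38.1 + 22 = 159.16 and max(A) = 3.6·118 + 22 = 446.8.

min(A) = 159.16, max(A) = 446.8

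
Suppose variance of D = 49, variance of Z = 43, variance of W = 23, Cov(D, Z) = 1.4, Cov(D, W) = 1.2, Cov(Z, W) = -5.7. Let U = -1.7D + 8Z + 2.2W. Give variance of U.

variance of U = a²·variance of D + b²·variance of Z + c²·variance of W + 2ab·Cov(D, Z) + 2ac·Cov(D, W) + 2bc·Cov(Z, W), with a = -1.7, b = 8, c = 2.2.
= 141.61 + 2752 + 111.32 + (-38.08) + (-8.976) + (-200.64)
= 2757.234.

variance of U = 2757.234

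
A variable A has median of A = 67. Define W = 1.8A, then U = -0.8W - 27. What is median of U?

median of W = 1.8·67 = 120.6.
median of U = (-0.8)·120.6 + (-27) = -123.48.

median of U = -123.48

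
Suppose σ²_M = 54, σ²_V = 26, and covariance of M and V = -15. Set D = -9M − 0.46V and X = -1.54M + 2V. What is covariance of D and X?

covariance of D and X = 983.894

By bilinearity, covariance of D and X = ac·σ²_M + bd·σ²_V + (ad+bc)·covariance of M and V, with a=-9, b=-0.46, c=-1.54, d=2.
ac·σ²_M = (-9)·(-1.54)·54 = 748.44
bd·σ²_V = (-0.46)·2·26 = -23.92
(ad+bc)·covariance of M and V = (-17.2916)·(-15) = 259.374
covariance of D and X = 748.44 + (-23.92) + 259.374 = 983.894.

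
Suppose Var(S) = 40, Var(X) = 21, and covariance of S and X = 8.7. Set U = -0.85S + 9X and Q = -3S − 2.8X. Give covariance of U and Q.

By bilinearity, covariance of U and Q = ac·Var(S) + bd·Var(X) + (ad+bc)·covariance of S and X, with a=-0.85, b=9, c=-3, d=-2.8.
ac·Var(S) = (-0.85)·(-3)·40 = 102
bd·Var(X) = 9·(-2.8)·21 = -529.2
(ad+bc)·covariance of S and X = (-24.62)·8.7 = -214.194
covariance of U and Q = 102 + (-529.2) + (-214.194) = -641.394.

covariance of U and Q = -641.394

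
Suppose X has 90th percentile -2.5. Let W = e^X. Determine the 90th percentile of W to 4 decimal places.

90th percentile of W = 0.0821

e^X is increasing, so P_{90}(W) = g(P_{90}(X)) ≈ 0.0821.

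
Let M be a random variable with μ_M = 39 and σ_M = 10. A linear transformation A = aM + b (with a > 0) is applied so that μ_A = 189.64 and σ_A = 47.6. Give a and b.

σ_A = a·σ_M (a > 0), so a = 47.6/10 = 4.76.
μ_A = a·μ_M + b, so b = 189.64 − 4.76·39 = 4.

a = 4.76, b = 4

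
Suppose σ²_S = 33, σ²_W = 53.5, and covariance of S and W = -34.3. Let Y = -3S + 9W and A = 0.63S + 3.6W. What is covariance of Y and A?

covariance of Y and A = 1846.989

By bilinearity, covariance of Y and A = ac·σ²_S + bd·σ²_W + (ad+bc)·covariance of S and W, with a=-3, b=9, c=0.63, d=3.6.
ac·σ²_S = (-3)·0.63·33 = -62.37
bd·σ²_W = 9·3.6·53.5 = 1733.4
(ad+bc)·covariance of S and W = (-5.13)·(-34.3) = 175.959
covariance of Y and A = -62.37 + 1733.4 + 175.959 = 1846.989.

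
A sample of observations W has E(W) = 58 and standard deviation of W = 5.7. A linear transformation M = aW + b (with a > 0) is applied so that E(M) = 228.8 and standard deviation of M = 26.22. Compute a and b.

a = 4.6, b = -38

standard deviation of M = a·standard deviation of W (a > 0), so a = 26.22/5.7 = 4.6.
E(M) = a·E(W) + b, so b = 228.8 − 4.6·58 = -38.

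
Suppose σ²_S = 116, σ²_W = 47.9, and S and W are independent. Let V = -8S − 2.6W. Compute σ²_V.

σ²_V = a²·σ²_S + b²·σ²_W + 2ab·covariance of S and W with a = -8, b = -2.6.
Independence gives covariance of S and W = 0.
= (-8)²·116 + (-2.6)²·47.9 + 2·(-8)·(-2.6)·0
= 7424 + 323.804 + 0 = 7747.804.

σ²_V = 7747.804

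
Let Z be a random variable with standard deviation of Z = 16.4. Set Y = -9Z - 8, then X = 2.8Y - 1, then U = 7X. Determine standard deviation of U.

standard deviation of U = 2892.96

standard deviation of Y = |-9|·16.4 = 147.6.
standard deviation of X = |2.8|·147.6 = 413.28.
standard deviation of U = |7|·413.28 = 2892.96.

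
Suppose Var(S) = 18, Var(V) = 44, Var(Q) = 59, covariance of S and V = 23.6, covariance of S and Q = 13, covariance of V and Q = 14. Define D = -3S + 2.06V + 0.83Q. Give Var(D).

Var(D) = 80.8019

Var(D) = a²·Var(S) + b²·Var(V) + c²·Var(Q) + 2ab·covariance of S and V + 2ac·covariance of S and Q + 2bc·covariance of V and Q, with a = -3, b = 2.06, c = 0.83.
= 162 + 186.7184 + 40.6451 + (-291.696) + (-64.74) + 47.8744
= 80.8019.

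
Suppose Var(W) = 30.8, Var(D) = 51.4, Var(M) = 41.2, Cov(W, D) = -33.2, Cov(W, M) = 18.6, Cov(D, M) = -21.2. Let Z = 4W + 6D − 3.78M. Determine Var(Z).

Var(Z) = a²·Var(W) + b²·Var(D) + c²·Var(M) + 2ab·Cov(W, D) + 2ac·Cov(W, M) + 2bc·Cov(D, M), with a = 4, b = 6, c = -3.78.
= 492.8 + 1850.4 + 588.68208 + (-1593.6) + (-562.464) + 961.632
= 1737.45008.

Var(Z) = 1737.45008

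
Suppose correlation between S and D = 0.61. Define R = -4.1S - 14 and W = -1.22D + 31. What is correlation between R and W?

Linear rescalings preserve correlation up to sign; here the slopes -4.1 and -1.22 have the same sign, so correlation between R and W = correlation between S and D = 0.61.

correlation between R and W = 0.61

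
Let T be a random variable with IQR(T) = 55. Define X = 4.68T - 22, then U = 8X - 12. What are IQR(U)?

IQR(U) = 2059.2

IQR(X) = |4.68|·55 = 257.4.
IQR(U) = |8|·257.4 = 2059.2.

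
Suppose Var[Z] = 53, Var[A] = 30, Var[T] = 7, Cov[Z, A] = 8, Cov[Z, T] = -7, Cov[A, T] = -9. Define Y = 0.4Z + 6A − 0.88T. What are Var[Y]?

Var[Y] = 1232.2688

Var[Y] = a²·Var[Z] + b²·Var[A] + c²·Var[T] + 2ab·Cov[Z, A] + 2ac·Cov[Z, T] + 2bc·Cov[A, T], with a = 0.4, b = 6, c = -0.88.
= 8.48 + 1080 + 5.4208 + 38.4 + 4.928 + 95.04
= 1232.2688.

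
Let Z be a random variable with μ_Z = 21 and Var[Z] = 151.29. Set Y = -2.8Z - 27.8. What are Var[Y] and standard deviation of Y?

Y = -2.8Z - 27.8 is linear with a = -2.8, b = -27.8.
Var[Y] = a²·Var[Z] = (-2.8)²·151.29 = 1186.1136 (the additive constant -27.8 does not affect variance).
standard deviation of Z = √151.29 = 12.3.
standard deviation of Y = |a|·standard deviation of Z = |-2.8|·12.3 = 34.44.

Var[Y] = 1186.1136, standard deviation of Y = 34.44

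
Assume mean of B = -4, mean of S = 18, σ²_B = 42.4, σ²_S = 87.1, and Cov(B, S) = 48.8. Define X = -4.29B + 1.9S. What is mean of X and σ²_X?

mean of X = (-4.29)·mean of B + 1.9·mean of S = (-4.29)·(-4) + 1.9·18 = 51.36.
σ²_X = a²·σ²_B + b²·σ²_S + 2ab·Cov(B, S) with a = -4.29, b = 1.9.
= (-4.29)²·42.4 + 1.9²·87.1 + 2·(-4.29)·1.9·48.8
= 780.33384 + 314.431 + (-795.5376) = 299.22724.

mean of X = 51.36, σ²_X = 299.22724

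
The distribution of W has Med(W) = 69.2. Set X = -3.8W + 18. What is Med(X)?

A linear map preserves order up to sign, so Med(X) = a·Med(W) + b = (-3.8)·69.2 + 18 = -244.96.

Med(X) = -244.96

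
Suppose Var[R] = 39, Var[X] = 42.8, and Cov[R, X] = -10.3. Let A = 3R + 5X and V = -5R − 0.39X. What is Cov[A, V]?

By bilinearity, Cov[A, V] = ac·Var[R] + bd·Var[X] + (ad+bc)·Cov[R, X], with a=3, b=5, c=-5, d=-0.39.
ac·Var[R] = 3·(-5)·39 = -585
bd·Var[X] = 5·(-0.39)·42.8 = -83.46
(ad+bc)·Cov[R, X] = (-26.17)·(-10.3) = 269.551
Cov[A, V] = -585 + (-83.46) + 269.551 = -398.909.

Cov[A, V] = -398.909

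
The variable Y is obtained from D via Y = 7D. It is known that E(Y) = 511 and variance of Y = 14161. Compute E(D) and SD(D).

From Y = 7D: E(Y) = a·E(D) + b, so E(D) = (E(Y) − b)/a = (511 − 0)/7 = 73.
SD(Y) = √14161 = 119.
SD(Y) = |a|·SD(D), so SD(D) = 119/|7| = 17.

E(D) = 73, SD(D) = 17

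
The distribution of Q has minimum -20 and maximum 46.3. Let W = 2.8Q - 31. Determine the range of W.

Range of Q = 46.3 − (-20) = 66.3.
Range(W) = |a|·Range(Q) = |2.8|·66.3 = 185.64.

Range(W) = 185.64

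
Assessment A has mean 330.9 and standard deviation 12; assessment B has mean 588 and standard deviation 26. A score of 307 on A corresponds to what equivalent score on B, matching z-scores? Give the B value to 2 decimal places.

B = 536.22

z = (307 − 330.9)/12 ≈ -1.9917.
B = 588 + z·26 = 588 + (307 − 330.9)·26/12 ≈ 536.22.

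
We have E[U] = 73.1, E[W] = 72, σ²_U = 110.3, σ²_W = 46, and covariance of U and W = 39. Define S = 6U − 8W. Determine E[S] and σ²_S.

E[S] = 6·E[U] + (-8)·E[W] = 6·73.1 + (-8)·72 = -137.4.
σ²_S = a²·σ²_U + b²·σ²_W + 2ab·covariance of U and W with a = 6, b = -8.
= 6²·110.3 + (-8)²·46 + 2·6·(-8)·39
= 3970.8 + 2944 + (-3744) = 3170.8.

E[S] = -137.4, σ²_S = 3170.8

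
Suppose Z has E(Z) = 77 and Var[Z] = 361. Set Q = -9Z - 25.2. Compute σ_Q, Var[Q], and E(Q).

Q = -9Z - 25.2 is linear with a = -9, b = -25.2.
σ_Z = √361 = 19.
σ_Q = |a|·σ_Z = |-9|·19 = 171.
Var[Q] = a²·Var[Z] = (-9)²·361 = 29241 (the additive constant -25.2 does not affect variance).
E(Q) = a·E(Z) + b = (-9)·77 + (-25.2) = -718.2.

σ_Q = 171, Var[Q] = 29241, E(Q) = -718.2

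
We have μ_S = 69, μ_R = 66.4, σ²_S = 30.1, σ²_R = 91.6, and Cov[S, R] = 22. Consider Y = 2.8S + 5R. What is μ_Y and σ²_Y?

μ_Y = 2.8·μ_S + 5·μ_R = 2.8·69 + 5·66.4 = 525.2.
σ²_Y = a²·σ²_S + b²·σ²_R + 2ab·Cov[S, R] with a = 2.8, b = 5.
= 2.8²·30.1 + 5²·91.6 + 2·2.8·5·22
= 235.984 + 2290 + 616 = 3141.984.

μ_Y = 525.2, σ²_Y = 3141.984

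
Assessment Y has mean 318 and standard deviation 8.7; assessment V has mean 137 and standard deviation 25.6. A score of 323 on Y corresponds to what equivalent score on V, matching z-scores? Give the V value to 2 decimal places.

z = (323 − 318)/8.7 ≈ 0.5747.
V = 137 + z·25.6 = 137 + (323 − 318)·25.6/8.7 ≈ 151.71.

V = 151.71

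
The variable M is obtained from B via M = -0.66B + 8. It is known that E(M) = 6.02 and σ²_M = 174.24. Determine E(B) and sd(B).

E(B) = 3, sd(B) = 20

From M = -0.66B + 8: E(M) = a·E(B) + b, so E(B) = (E(M) − b)/a = (6.02 − 8)/(-0.66) = 3.
sd(M) = √174.24 = 13.2.
sd(M) = |a|·sd(B), so sd(B) = 13.2/|-0.66| = 20.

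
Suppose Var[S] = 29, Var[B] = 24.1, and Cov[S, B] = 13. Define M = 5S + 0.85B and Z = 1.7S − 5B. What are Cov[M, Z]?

By bilinearity, Cov[M, Z] = ac·Var[S] + bd·Var[B] + (ad+bc)·Cov[S, B], with a=5, b=0.85, c=1.7, d=-5.
ac·Var[S] = 5·1.7·29 = 246.5
bd·Var[B] = 0.85·(-5)·24.1 = -102.425
(ad+bc)·Cov[S, B] = (-23.555)·13 = -306.215
Cov[M, Z] = 246.5 + (-102.425) + (-306.215) = -162.14.

Cov[M, Z] = -162.14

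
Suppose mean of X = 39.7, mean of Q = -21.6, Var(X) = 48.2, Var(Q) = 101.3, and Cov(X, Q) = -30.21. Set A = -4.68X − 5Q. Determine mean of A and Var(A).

mean of A = -77.796, Var(A) = 2174.36768

mean of A = (-4.68)·mean of X + (-5)·mean of Q = (-4.68)·39.7 + (-5)·(-21.6) = -77.796.
Var(A) = a²·Var(X) + b²·Var(Q) + 2ab·Cov(X, Q) with a = -4.68, b = -5.
= (-4.68)²·48.2 + (-5)²·101.3 + 2·(-4.68)·(-5)·(-30.21)
= 1055.69568 + 2532.5 + (-1413.828) = 2174.36768.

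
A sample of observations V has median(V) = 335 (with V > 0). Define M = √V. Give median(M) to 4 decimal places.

√V is monotone on this domain, so median(M) = √(335) ≈ 18.303.

median(M) = 18.303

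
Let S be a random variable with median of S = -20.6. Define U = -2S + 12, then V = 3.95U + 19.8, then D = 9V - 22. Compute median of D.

median of U = (-2)·(-20.6) + 12 = 53.2.
median of V = 3.95·53.2 + 19.8 = 229.94.
median of D = 9·229.94 + (-22) = 2047.46.

median of D = 2047.46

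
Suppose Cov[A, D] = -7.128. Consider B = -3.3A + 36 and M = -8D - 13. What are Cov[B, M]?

Cov[B, M] = a·c·Cov[A, D] = (-3.3)·(-8)·(-7.128) = -188.1792. Additive constants drop out.

Cov[B, M] = -188.1792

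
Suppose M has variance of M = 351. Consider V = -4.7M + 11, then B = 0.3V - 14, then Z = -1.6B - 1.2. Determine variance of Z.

variance of V = (-4.7)²·351 = 7753.59.
variance of B = 0.3²·7753.59 = 697.8231.
variance of Z = (-1.6)²·697.8231 = 1786.427136.

variance of Z = 1786.427136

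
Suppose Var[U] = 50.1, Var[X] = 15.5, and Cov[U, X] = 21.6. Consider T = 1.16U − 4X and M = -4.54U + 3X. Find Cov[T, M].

Cov[T, M] = 17.57736

By bilinearity, Cov[T, M] = ac·Var[U] + bd·Var[X] + (ad+bc)·Cov[U, X], with a=1.16, b=-4, c=-4.54, d=3.
ac·Var[U] = 1.16·(-4.54)·50.1 = -263.84664
bd·Var[X] = (-4)·3·15.5 = -186
(ad+bc)·Cov[U, X] = (21.64)·21.6 = 467.424
Cov[T, M] = -263.84664 + (-186) + 467.424 = 17.57736.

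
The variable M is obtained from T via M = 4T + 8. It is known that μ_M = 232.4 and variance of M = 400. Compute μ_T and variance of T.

μ_T = 56.1, variance of T = 25

From M = 4T + 8: μ_M = a·μ_T + b, so μ_T = (μ_M − b)/a = (232.4 − 8)/4 = 56.1.
variance of M = a²·variance of T, so variance of T = 400/4² = 25.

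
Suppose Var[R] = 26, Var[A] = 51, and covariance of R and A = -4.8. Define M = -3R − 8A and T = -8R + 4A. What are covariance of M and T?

covariance of M and T = -1257.6

By bilinearity, covariance of M and T = ac·Var[R] + bd·Var[A] + (ad+bc)·covariance of R and A, with a=-3, b=-8, c=-8, d=4.
ac·Var[R] = (-3)·(-8)·26 = 624
bd·Var[A] = (-8)·4·51 = -1632
(ad+bc)·covariance of R and A = (52)·(-4.8) = -249.6
covariance of M and T = 624 + (-1632) + (-249.6) = -1257.6.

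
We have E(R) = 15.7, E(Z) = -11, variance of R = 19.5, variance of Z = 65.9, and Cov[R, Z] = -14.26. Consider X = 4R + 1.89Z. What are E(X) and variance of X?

E(X) = 4·E(R) + 1.89·E(Z) = 4·15.7 + 1.89·(-11) = 42.01.
variance of X = a²·variance of R + b²·variance of Z + 2ab·Cov[R, Z] with a = 4, b = 1.89.
= 4²·19.5 + 1.89²·65.9 + 2·4·1.89·(-14.26)
= 312 + 235.40139 + (-215.6112) = 331.79019.

E(X) = 42.01, variance of X = 331.79019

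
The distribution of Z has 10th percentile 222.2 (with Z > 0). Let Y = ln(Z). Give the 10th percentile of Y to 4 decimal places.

ln(Z) is increasing, so P_{10}(Y) = g(P_{10}(Z)) ≈ 5.4036.

10th percentile of Y = 5.4036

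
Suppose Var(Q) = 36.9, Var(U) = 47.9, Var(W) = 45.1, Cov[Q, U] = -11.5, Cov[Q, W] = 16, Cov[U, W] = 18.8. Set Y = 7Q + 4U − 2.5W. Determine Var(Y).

Var(Y) = 1276.375

Var(Y) = a²·Var(Q) + b²·Var(U) + c²·Var(W) + 2ab·Cov[Q, U] + 2ac·Cov[Q, W] + 2bc·Cov[U, W], with a = 7, b = 4, c = -2.5.
= 1808.1 + 766.4 + 281.875 + (-644) + (-560) + (-376)
= 1276.375.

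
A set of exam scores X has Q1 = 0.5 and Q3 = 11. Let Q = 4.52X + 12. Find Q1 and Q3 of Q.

Q1(Q) = 14.26, Q3(Q) = 61.72

a = 4.52 > 0: Q1(Q) = a·Q1(X)+b = 14.26, Q3(Q) = a·Q3(X)+b = 61.72.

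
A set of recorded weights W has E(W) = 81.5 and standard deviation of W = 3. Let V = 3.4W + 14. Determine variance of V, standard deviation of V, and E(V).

variance of V = 104.04, standard deviation of V = 10.2, E(V) = 291.1

V = 3.4W + 14 is linear with a = 3.4, b = 14.
variance of W = 3² = 9.
variance of V = a²·variance of W = 3.4²·9 = 104.04 (the additive constant 14 does not affect variance).
standard deviation of V = |a|·standard deviation of W = |3.4|·3 = 10.2.
E(V) = a·E(W) + b = 3.4·81.5 + 14 = 291.1.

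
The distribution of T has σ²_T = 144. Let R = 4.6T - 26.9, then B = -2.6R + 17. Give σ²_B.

σ²_R = 4.6²·144 = 3047.04.
σ²_B = (-2.6)²·3047.04 = 20597.9904.

σ²_B = 20597.9904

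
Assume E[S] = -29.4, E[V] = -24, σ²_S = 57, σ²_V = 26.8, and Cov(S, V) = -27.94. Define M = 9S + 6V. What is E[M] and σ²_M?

E[M] = 9·E[S] + 6·E[V] = 9·(-29.4) + 6·(-24) = -408.6.
σ²_M = a²·σ²_S + b²·σ²_V + 2ab·Cov(S, V) with a = 9, b = 6.
= 9²·57 + 6²·26.8 + 2·9·6·(-27.94)
= 4617 + 964.8 + (-3017.52) = 2564.28.

E[M] = -408.6, σ²_M = 2564.28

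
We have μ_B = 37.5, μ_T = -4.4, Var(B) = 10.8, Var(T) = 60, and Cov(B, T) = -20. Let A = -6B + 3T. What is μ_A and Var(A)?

μ_A = -238.2, Var(A) = 1648.8

μ_A = (-6)·μ_B + 3·μ_T = (-6)·37.5 + 3·(-4.4) = -238.2.
Var(A) = a²·Var(B) + b²·Var(T) + 2ab·Cov(B, T) with a = -6, b = 3.
= (-6)²·10.8 + 3²·60 + 2·(-6)·3·(-20)
= 388.8 + 540 + 720 = 1648.8.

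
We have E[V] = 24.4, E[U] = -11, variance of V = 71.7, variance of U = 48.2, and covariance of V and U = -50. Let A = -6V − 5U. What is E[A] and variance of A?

E[A] = (-6)·E[V] + (-5)·E[U] = (-6)·24.4 + (-5)·(-11) = -91.4.
variance of A = a²·variance of V + b²·variance of U + 2ab·covariance of V and U with a = -6, b = -5.
= (-6)²·71.7 + (-5)²·48.2 + 2·(-6)·(-5)·(-50)
= 2581.2 + 1205 + (-3000) = 786.2.

E[A] = -91.4, variance of A = 786.2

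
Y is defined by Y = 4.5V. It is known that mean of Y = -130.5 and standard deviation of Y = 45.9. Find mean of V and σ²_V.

mean of V = -29, σ²_V = 104.04

From Y = 4.5V: mean of Y = a·mean of V + b, so mean of V = (mean of Y − b)/a = (-130.5 − 0)/4.5 = -29.
σ²_Y = 45.9² = 2106.81.
σ²_Y = a²·σ²_V, so σ²_V = 2106.81/4.5² = 104.04.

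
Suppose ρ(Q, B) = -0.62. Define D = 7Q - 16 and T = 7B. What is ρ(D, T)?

ρ(D, T) = -0.62

Linear rescalings preserve correlation up to sign; here the slopes 7 and 7 have the same sign, so ρ(D, T) = ρ(Q, B) = -0.62.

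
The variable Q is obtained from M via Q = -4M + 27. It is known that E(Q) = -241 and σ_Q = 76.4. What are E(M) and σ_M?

E(M) = 67, σ_M = 19.1

From Q = -4M + 27: E(Q) = a·E(M) + b, so E(M) = (E(Q) − b)/a = (-241 − 27)/(-4) = 67.
σ_Q = |a|·σ_M, so σ_M = 76.4/|-4| = 19.1.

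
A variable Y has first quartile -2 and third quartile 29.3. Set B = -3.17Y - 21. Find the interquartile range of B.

IQR(B) = 99.221

IQR of Y = Q3 − Q1 = 29.3 − (-2) = 31.3.
Under B = aY + b, IQR(B) = |a|·IQR(Y) = |-3.17|·31.3 = 99.221 (shifts cancel; spread scales by |a|).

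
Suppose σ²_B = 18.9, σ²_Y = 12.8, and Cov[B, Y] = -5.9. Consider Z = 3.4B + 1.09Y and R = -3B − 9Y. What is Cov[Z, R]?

By bilinearity, Cov[Z, R] = ac·σ²_B + bd·σ²_Y + (ad+bc)·Cov[B, Y], with a=3.4, b=1.09, c=-3, d=-9.
ac·σ²_B = 3.4·(-3)·18.9 = -192.78
bd·σ²_Y = 1.09·(-9)·12.8 = -125.568
(ad+bc)·Cov[B, Y] = (-33.87)·(-5.9) = 199.833
Cov[Z, R] = -192.78 + (-125.568) + 199.833 = -118.515.

Cov[Z, R] = -118.515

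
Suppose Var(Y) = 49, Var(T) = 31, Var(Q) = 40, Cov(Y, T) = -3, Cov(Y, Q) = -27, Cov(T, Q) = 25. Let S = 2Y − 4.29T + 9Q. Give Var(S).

Var(S) = a²·Var(Y) + b²·Var(T) + c²·Var(Q) + 2ab·Cov(Y, T) + 2ac·Cov(Y, Q) + 2bc·Cov(T, Q), with a = 2, b = -4.29, c = 9.
= 196 + 570.5271 + 3240 + 51.48 + (-972) + (-1930.5)
= 1155.5071.

Var(S) = 1155.5071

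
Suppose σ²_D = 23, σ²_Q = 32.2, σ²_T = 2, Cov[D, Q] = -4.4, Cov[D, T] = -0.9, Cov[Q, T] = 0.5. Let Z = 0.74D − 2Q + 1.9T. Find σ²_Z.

σ²_Z = 155.308

σ²_Z = a²·σ²_D + b²·σ²_Q + c²·σ²_T + 2ab·Cov[D, Q] + 2ac·Cov[D, T] + 2bc·Cov[Q, T], with a = 0.74, b = -2, c = 1.9.
= 12.5948 + 128.8 + 7.22 + 13.024 + (-2.5308) + (-3.8)
= 155.308.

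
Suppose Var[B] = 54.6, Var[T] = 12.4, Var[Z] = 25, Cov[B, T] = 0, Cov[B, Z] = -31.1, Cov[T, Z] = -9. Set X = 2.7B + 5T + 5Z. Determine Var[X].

Var[X] = a²·Var[B] + b²·Var[T] + c²·Var[Z] + 2ab·Cov[B, T] + 2ac·Cov[B, Z] + 2bc·Cov[T, Z], with a = 2.7, b = 5, c = 5.
= 398.034 + 310 + 625 + 0 + (-839.7) + (-450)
= 43.334.

Var[X] = 43.334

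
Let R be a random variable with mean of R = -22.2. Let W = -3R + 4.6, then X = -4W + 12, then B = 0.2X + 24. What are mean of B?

mean of W = (-3)·(-22.2) + 4.6 = 71.2.
mean of X = (-4)·71.2 + 12 = -272.8.
mean of B = 0.2·(-272.8) + 24 = -30.56.

mean of B = -30.56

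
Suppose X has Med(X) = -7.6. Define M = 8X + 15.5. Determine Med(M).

A linear map preserves order up to sign, so Med(M) = a·Med(X) + b = 8·(-7.6) + 15.5 = -45.3.

Med(M) = -45.3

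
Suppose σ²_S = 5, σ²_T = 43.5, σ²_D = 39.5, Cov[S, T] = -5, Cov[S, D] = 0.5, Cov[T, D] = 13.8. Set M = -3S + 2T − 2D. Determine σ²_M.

σ²_M = a²·σ²_S + b²·σ²_T + c²·σ²_D + 2ab·Cov[S, T] + 2ac·Cov[S, D] + 2bc·Cov[T, D], with a = -3, b = 2, c = -2.
= 45 + 174 + 158 + 60 + 6 + (-110.4)
= 332.6.

σ²_M = 332.6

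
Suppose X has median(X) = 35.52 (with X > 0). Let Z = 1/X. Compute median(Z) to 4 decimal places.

1/X is monotone on this domain, so median(Z) = 1/(35.52) ≈ 0.0282.

median(Z) = 0.0282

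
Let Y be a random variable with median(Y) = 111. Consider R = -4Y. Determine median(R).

A linear map preserves order up to sign, so median(R) = a·median(Y) + b = (-4)·111 = -444.

median(R) = -444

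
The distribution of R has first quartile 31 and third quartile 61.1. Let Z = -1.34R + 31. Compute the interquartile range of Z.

IQR of R = Q3 − Q1 = 61.1 − 31 = 30.1.
Under Z = aR + b, IQR(Z) = |a|·IQR(R) = |-1.34|·30.1 = 40.334 (shifts cancel; spread scales by |a|).

IQR(Z) = 40.334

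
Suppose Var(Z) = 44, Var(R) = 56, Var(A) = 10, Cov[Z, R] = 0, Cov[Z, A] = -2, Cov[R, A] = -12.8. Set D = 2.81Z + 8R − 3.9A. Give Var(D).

Var(D) = 4926.0844

Var(D) = a²·Var(Z) + b²·Var(R) + c²·Var(A) + 2ab·Cov[Z, R] + 2ac·Cov[Z, A] + 2bc·Cov[R, A], with a = 2.81, b = 8, c = -3.9.
= 347.4284 + 3584 + 152.1 + 0 + 43.836 + 798.72
= 4926.0844.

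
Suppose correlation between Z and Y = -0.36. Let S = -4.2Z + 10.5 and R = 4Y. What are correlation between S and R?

Linear rescalings preserve |correlation|; the slopes -4.2 and 4 have opposite signs, so the correlation flips sign: correlation between S and R = −correlation between Z and Y = 0.36.

correlation between S and R = 0.36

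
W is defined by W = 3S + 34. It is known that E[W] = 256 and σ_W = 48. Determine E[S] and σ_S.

From W = 3S + 34: E[W] = a·E[S] + b, so E[S] = (E[W] − b)/a = (256 − 34)/3 = 74.
σ_W = |a|·σ_S, so σ_S = 48/|3| = 16.

E[S] = 74, σ_S = 16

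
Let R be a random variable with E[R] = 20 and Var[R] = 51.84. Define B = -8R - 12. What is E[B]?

B = -8R - 12 is linear with a = -8, b = -12.
E[B] = a·E[R] + b = (-8)·20 + (-12) = -172.

E[B] = -172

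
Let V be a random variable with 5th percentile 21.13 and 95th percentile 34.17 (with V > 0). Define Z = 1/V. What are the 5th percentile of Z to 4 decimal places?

1/V is decreasing on V > 0, so percentile order reverses: P_{5}(Z) uses P_{95}(V) = 34.17.
P_{5}(Z) = 1/34.17 ≈ 0.0293.

5th percentile of Z = 0.0293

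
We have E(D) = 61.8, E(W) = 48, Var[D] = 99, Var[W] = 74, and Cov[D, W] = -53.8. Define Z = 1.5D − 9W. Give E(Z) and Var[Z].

E(Z) = -339.3, Var[Z] = 7669.35

E(Z) = 1.5·E(D) + (-9)·E(W) = 1.5·61.8 + (-9)·48 = -339.3.
Var[Z] = a²·Var[D] + b²·Var[W] + 2ab·Cov[D, W] with a = 1.5, b = -9.
= 1.5²·99 + (-9)²·74 + 2·1.5·(-9)·(-53.8)
= 222.75 + 5994 + 1452.6 = 7669.35.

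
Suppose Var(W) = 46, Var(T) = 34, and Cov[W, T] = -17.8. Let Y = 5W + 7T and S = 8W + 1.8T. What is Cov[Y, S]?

Cov[Y, S] = 1111.4

By bilinearity, Cov[Y, S] = ac·Var(W) + bd·Var(T) + (ad+bc)·Cov[W, T], with a=5, b=7, c=8, d=1.8.
ac·Var(W) = 5·8·46 = 1840
bd·Var(T) = 7·1.8·34 = 428.4
(ad+bc)·Cov[W, T] = (65)·(-17.8) = -1157
Cov[Y, S] = 1840 + 428.4 + (-1157) = 1111.4.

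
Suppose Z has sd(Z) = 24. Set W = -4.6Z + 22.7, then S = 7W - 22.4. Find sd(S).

sd(W) = |-4.6|·24 = 110.4.
sd(S) = |7|·110.4 = 772.8.

sd(S) = 772.8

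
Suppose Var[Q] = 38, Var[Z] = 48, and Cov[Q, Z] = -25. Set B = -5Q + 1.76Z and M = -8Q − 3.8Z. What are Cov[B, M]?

By bilinearity, Cov[B, M] = ac·Var[Q] + bd·Var[Z] + (ad+bc)·Cov[Q, Z], with a=-5, b=1.76, c=-8, d=-3.8.
ac·Var[Q] = (-5)·(-8)·38 = 1520
bd·Var[Z] = 1.76·(-3.8)·48 = -321.024
(ad+bc)·Cov[Q, Z] = (4.92)·(-25) = -123
Cov[B, M] = 1520 + (-321.024) + (-123) = 1075.976.

Cov[B, M] = 1075.976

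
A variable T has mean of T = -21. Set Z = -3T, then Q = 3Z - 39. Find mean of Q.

mean of Z = (-3)·(-21) = 63.
mean of Q = 3·63 + (-39) = 150.

mean of Q = 150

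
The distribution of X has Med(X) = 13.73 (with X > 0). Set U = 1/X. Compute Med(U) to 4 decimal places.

1/X is monotone on this domain, so Med(U) = 1/(13.73) ≈ 0.0728.

Med(U) = 0.0728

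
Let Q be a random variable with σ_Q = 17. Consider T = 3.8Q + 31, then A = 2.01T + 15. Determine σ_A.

σ_T = |3.8|·17 = 64.6.
σ_A = |2.01|·64.6 = 129.846.

σ_A = 129.846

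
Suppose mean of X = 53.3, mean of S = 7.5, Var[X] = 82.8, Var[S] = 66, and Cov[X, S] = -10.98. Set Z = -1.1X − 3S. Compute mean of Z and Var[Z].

mean of Z = -81.13, Var[Z] = 621.72

mean of Z = (-1.1)·mean of X + (-3)·mean of S = (-1.1)·53.3 + (-3)·7.5 = -81.13.
Var[Z] = a²·Var[X] + b²·Var[S] + 2ab·Cov[X, S] with a = -1.1, b = -3.
= (-1.1)²·82.8 + (-3)²·66 + 2·(-1.1)·(-3)·(-10.98)
= 100.188 + 594 + (-72.468) = 621.72.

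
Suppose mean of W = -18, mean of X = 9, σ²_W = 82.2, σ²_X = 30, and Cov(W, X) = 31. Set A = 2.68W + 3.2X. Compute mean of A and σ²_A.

mean of A = -19.44, σ²_A = 1429.30528

mean of A = 2.68·mean of W + 3.2·mean of X = 2.68·(-18) + 3.2·9 = -19.44.
σ²_A = a²·σ²_W + b²·σ²_X + 2ab·Cov(W, X) with a = 2.68, b = 3.2.
= 2.68²·82.2 + 3.2²·30 + 2·2.68·3.2·31
= 590.39328 + 307.2 + 531.712 = 1429.30528.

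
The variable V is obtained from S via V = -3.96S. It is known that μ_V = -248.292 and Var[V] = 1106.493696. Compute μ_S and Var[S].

μ_S = 62.7, Var[S] = 70.56

From V = -3.96S: μ_V = a·μ_S + b, so μ_S = (μ_V − b)/a = (-248.292 − 0)/(-3.96) = 62.7.
Var[V] = a²·Var[S], so Var[S] = 1106.493696/(-3.96)² = 70.56.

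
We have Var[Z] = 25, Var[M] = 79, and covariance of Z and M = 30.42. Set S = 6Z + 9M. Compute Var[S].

Var[S] = a²·Var[Z] + b²·Var[M] + 2ab·covariance of Z and M with a = 6, b = 9.
= 6²·25 + 9²·79 + 2·6·9·30.42
= 900 + 6399 + 3285.36 = 10584.36.

Var[S] = 10584.36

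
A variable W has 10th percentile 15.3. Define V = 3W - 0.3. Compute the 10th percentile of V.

10th percentile of V = 45.6

Since a = 3 > 0 the transformation is increasing, so the 10th percentile of V = a·(P_{10} of W) + b = 3·15.3 + (-0.3) = 45.6.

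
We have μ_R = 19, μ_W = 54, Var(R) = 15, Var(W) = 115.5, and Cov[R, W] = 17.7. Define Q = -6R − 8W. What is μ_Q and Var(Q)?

μ_Q = -546, Var(Q) = 9631.2

μ_Q = (-6)·μ_R + (-8)·μ_W = (-6)·19 + (-8)·54 = -546.
Var(Q) = a²·Var(R) + b²·Var(W) + 2ab·Cov[R, W] with a = -6, b = -8.
= (-6)²·15 + (-8)²·115.5 + 2·(-6)·(-8)·17.7
= 540 + 7392 + 1699.2 = 9631.2.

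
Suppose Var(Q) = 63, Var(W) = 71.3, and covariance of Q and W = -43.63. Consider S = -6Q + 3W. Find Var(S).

Var(S) = 4480.38

Var(S) = a²·Var(Q) + b²·Var(W) + 2ab·covariance of Q and W with a = -6, b = 3.
= (-6)²·63 + 3²·71.3 + 2·(-6)·3·(-43.63)
= 2268 + 641.7 + 1570.68 = 4480.38.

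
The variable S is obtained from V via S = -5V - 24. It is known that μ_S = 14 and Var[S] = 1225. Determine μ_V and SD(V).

From S = -5V - 24: μ_S = a·μ_V + b, so μ_V = (μ_S − b)/a = (14 − (-24))/(-5) = -7.6.
SD(S) = √1225 = 35.
SD(S) = |a|·SD(V), so SD(V) = 35/|-5| = 7.

μ_V = -7.6, SD(V) = 7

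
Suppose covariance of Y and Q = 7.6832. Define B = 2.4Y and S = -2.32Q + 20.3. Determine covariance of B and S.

covariance of B and S = -42.7800576

covariance of B and S = a·c·covariance of Y and Q = 2.4·(-2.32)·7.6832 = -42.7800576. Additive constants drop out.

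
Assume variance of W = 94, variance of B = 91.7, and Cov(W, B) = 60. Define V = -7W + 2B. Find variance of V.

variance of V = 3292.8

variance of V = a²·variance of W + b²·variance of B + 2ab·Cov(W, B) with a = -7, b = 2.
= (-7)²·94 + 2²·91.7 + 2·(-7)·2·60
= 4606 + 366.8 + (-1680) = 3292.8.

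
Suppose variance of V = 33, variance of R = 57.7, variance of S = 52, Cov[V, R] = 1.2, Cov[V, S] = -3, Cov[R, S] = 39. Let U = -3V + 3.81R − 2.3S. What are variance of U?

variance of U = a²·variance of V + b²·variance of R + c²·variance of S + 2ab·Cov[V, R] + 2ac·Cov[V, S] + 2bc·Cov[R, S], with a = -3, b = 3.81, c = -2.3.
= 297 + 837.57897 + 275.08 + (-27.432) + (-41.4) + (-683.514)
= 657.31297.

variance of U = 657.31297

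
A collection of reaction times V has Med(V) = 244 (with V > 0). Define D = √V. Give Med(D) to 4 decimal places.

Med(D) = 15.6205

√V is monotone on this domain, so Med(D) = √(244) ≈ 15.6205.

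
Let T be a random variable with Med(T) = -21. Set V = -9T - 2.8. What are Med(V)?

A linear map preserves order up to sign, so Med(V) = a·Med(T) + b = (-9)·(-21) + (-2.8) = 186.2.

Med(V) = 186.2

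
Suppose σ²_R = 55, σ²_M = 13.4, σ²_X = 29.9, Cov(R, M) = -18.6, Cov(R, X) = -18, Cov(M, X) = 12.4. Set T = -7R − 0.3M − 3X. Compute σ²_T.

σ²_T = a²·σ²_R + b²·σ²_M + c²·σ²_X + 2ab·Cov(R, M) + 2ac·Cov(R, X) + 2bc·Cov(M, X), with a = -7, b = -0.3, c = -3.
= 2695 + 1.206 + 269.1 + (-78.12) + (-756) + 22.32
= 2153.506.

σ²_T = 2153.506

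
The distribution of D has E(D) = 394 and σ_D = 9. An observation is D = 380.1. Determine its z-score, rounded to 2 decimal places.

z = -1.54

z = (D − E(D)) / σ_D = (380.1 − 394) / 9 ≈ -1.54.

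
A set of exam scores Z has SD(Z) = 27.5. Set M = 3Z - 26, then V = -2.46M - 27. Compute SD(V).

SD(V) = 202.95

SD(M) = |3|·27.5 = 82.5.
SD(V) = |-2.46|·82.5 = 202.95.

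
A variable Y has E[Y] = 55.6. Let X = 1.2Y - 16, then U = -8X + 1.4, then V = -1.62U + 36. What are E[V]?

E[X] = 1.2·55.6 + (-16) = 50.72.
E[U] = (-8)·50.72 + 1.4 = -404.36.
E[V] = (-1.62)·(-404.36) + 36 = 691.0632.

E[V] = 691.0632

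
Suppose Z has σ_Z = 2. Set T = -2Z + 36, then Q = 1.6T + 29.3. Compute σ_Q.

σ_Q = 6.4

σ_T = |-2|·2 = 4.
σ_Q = |1.6|·4 = 6.4.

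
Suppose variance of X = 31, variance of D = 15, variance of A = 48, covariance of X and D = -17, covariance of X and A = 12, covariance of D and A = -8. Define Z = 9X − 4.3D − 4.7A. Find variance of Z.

variance of Z = a²·variance of X + b²·variance of D + c²·variance of A + 2ab·covariance of X and D + 2ac·covariance of X and A + 2bc·covariance of D and A, with a = 9, b = -4.3, c = -4.7.
= 2511 + 277.35 + 1060.32 + 1315.8 + (-1015.2) + (-323.36)
= 3825.91.

variance of Z = 3825.91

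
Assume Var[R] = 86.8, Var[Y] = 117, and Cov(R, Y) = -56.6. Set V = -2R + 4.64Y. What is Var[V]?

Var[V] = a²·Var[R] + b²·Var[Y] + 2ab·Cov(R, Y) with a = -2, b = 4.64.
= (-2)²·86.8 + 4.64²·117 + 2·(-2)·4.64·(-56.6)
= 347.2 + 2518.9632 + 1050.496 = 3916.6592.

Var[V] = 3916.6592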